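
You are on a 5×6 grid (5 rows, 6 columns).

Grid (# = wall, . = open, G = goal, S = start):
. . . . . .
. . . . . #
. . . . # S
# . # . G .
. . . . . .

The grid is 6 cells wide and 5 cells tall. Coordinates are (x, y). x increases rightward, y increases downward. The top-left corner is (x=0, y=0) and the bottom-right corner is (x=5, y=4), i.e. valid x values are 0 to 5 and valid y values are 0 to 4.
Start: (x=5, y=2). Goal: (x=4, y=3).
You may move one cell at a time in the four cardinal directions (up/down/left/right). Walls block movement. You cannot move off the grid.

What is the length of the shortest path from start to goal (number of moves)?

BFS from (x=5, y=2) until reaching (x=4, y=3):
  Distance 0: (x=5, y=2)
  Distance 1: (x=5, y=3)
  Distance 2: (x=4, y=3), (x=5, y=4)  <- goal reached here
One shortest path (2 moves): (x=5, y=2) -> (x=5, y=3) -> (x=4, y=3)

Answer: Shortest path length: 2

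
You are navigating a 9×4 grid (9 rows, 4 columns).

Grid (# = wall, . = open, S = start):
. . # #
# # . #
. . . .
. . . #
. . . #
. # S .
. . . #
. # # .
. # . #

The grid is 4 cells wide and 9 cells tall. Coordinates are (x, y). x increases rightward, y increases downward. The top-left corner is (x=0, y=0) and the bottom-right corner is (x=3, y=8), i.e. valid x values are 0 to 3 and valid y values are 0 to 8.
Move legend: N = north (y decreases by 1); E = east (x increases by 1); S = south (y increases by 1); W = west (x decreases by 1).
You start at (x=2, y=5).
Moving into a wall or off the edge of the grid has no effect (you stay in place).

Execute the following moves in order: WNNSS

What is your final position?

Start: (x=2, y=5)
  W (west): blocked, stay at (x=2, y=5)
  N (north): (x=2, y=5) -> (x=2, y=4)
  N (north): (x=2, y=4) -> (x=2, y=3)
  S (south): (x=2, y=3) -> (x=2, y=4)
  S (south): (x=2, y=4) -> (x=2, y=5)
Final: (x=2, y=5)

Answer: Final position: (x=2, y=5)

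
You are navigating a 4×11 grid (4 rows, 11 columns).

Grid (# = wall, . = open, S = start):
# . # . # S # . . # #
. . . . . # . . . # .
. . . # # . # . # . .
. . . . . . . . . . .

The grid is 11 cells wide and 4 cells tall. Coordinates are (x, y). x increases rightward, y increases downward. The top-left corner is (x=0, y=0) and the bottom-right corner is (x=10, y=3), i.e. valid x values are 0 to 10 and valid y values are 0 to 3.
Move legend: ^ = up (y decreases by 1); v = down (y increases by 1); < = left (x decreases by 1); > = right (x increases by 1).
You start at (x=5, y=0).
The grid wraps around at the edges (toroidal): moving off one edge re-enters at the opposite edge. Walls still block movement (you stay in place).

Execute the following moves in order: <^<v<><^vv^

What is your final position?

Start: (x=5, y=0)
  < (left): blocked, stay at (x=5, y=0)
  ^ (up): (x=5, y=0) -> (x=5, y=3)
  < (left): (x=5, y=3) -> (x=4, y=3)
  v (down): blocked, stay at (x=4, y=3)
  < (left): (x=4, y=3) -> (x=3, y=3)
  > (right): (x=3, y=3) -> (x=4, y=3)
  < (left): (x=4, y=3) -> (x=3, y=3)
  ^ (up): blocked, stay at (x=3, y=3)
  v (down): (x=3, y=3) -> (x=3, y=0)
  v (down): (x=3, y=0) -> (x=3, y=1)
  ^ (up): (x=3, y=1) -> (x=3, y=0)
Final: (x=3, y=0)

Answer: Final position: (x=3, y=0)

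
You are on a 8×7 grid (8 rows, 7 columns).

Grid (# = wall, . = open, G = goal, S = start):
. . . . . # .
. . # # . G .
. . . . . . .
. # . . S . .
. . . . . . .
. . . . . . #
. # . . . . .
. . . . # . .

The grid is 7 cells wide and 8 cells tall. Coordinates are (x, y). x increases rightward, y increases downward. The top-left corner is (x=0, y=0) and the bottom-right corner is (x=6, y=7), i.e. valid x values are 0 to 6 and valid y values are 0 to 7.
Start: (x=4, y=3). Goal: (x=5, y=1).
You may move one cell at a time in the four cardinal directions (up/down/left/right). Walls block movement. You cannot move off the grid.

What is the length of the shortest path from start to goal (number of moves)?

Answer: Shortest path length: 3

Derivation:
BFS from (x=4, y=3) until reaching (x=5, y=1):
  Distance 0: (x=4, y=3)
  Distance 1: (x=4, y=2), (x=3, y=3), (x=5, y=3), (x=4, y=4)
  Distance 2: (x=4, y=1), (x=3, y=2), (x=5, y=2), (x=2, y=3), (x=6, y=3), (x=3, y=4), (x=5, y=4), (x=4, y=5)
  Distance 3: (x=4, y=0), (x=5, y=1), (x=2, y=2), (x=6, y=2), (x=2, y=4), (x=6, y=4), (x=3, y=5), (x=5, y=5), (x=4, y=6)  <- goal reached here
One shortest path (3 moves): (x=4, y=3) -> (x=5, y=3) -> (x=5, y=2) -> (x=5, y=1)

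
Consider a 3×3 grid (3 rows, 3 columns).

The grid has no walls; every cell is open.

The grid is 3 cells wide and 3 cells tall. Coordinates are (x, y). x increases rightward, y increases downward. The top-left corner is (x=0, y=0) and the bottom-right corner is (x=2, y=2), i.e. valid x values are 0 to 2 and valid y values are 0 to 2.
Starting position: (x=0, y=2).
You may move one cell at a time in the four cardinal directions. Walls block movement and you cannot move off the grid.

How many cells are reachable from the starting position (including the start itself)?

BFS flood-fill from (x=0, y=2):
  Distance 0: (x=0, y=2)
  Distance 1: (x=0, y=1), (x=1, y=2)
  Distance 2: (x=0, y=0), (x=1, y=1), (x=2, y=2)
  Distance 3: (x=1, y=0), (x=2, y=1)
  Distance 4: (x=2, y=0)
Total reachable: 9 (grid has 9 open cells total)

Answer: Reachable cells: 9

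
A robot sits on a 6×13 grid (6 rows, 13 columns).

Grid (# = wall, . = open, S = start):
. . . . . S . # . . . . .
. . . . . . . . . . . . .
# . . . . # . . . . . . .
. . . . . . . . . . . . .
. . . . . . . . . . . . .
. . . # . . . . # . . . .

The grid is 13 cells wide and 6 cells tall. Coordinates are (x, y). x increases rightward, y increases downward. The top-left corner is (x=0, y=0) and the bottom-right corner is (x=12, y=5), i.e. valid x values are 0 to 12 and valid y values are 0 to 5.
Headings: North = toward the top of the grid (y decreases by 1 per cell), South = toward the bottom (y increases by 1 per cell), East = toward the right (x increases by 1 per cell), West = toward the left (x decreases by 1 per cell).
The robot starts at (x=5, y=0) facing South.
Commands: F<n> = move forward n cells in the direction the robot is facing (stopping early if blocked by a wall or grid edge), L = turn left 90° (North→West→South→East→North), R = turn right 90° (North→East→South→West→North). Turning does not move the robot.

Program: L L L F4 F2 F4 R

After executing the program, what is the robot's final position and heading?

Answer: Final position: (x=0, y=0), facing North

Derivation:
Start: (x=5, y=0), facing South
  L: turn left, now facing East
  L: turn left, now facing North
  L: turn left, now facing West
  F4: move forward 4, now at (x=1, y=0)
  F2: move forward 1/2 (blocked), now at (x=0, y=0)
  F4: move forward 0/4 (blocked), now at (x=0, y=0)
  R: turn right, now facing North
Final: (x=0, y=0), facing North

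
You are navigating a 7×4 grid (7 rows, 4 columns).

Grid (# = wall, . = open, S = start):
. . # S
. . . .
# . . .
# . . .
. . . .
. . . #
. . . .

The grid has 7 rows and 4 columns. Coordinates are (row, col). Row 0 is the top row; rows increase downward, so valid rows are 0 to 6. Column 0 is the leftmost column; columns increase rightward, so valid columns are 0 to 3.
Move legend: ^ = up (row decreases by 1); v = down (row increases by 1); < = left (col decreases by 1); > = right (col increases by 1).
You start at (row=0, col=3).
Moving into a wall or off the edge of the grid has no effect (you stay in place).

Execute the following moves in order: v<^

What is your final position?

Start: (row=0, col=3)
  v (down): (row=0, col=3) -> (row=1, col=3)
  < (left): (row=1, col=3) -> (row=1, col=2)
  ^ (up): blocked, stay at (row=1, col=2)
Final: (row=1, col=2)

Answer: Final position: (row=1, col=2)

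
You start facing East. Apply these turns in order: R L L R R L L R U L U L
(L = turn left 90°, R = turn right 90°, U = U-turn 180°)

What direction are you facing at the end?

Start: East
  R (right (90° clockwise)) -> South
  L (left (90° counter-clockwise)) -> East
  L (left (90° counter-clockwise)) -> North
  R (right (90° clockwise)) -> East
  R (right (90° clockwise)) -> South
  L (left (90° counter-clockwise)) -> East
  L (left (90° counter-clockwise)) -> North
  R (right (90° clockwise)) -> East
  U (U-turn (180°)) -> West
  L (left (90° counter-clockwise)) -> South
  U (U-turn (180°)) -> North
  L (left (90° counter-clockwise)) -> West
Final: West

Answer: Final heading: West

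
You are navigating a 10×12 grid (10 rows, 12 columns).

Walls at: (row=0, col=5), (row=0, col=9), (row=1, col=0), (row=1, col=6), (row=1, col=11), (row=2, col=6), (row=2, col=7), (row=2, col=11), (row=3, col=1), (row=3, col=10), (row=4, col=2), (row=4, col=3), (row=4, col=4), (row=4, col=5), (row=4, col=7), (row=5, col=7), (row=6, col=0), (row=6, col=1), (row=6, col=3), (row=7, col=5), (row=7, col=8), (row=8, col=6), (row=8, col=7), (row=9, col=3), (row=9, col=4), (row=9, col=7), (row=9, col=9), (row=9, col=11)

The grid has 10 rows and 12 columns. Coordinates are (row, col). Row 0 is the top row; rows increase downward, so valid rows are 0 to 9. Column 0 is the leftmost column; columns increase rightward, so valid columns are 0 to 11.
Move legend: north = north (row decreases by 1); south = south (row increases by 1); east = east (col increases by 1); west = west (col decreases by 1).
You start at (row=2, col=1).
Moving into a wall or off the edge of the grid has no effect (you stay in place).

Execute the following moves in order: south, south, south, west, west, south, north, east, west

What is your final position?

Start: (row=2, col=1)
  [×3]south (south): blocked, stay at (row=2, col=1)
  west (west): (row=2, col=1) -> (row=2, col=0)
  west (west): blocked, stay at (row=2, col=0)
  south (south): (row=2, col=0) -> (row=3, col=0)
  north (north): (row=3, col=0) -> (row=2, col=0)
  east (east): (row=2, col=0) -> (row=2, col=1)
  west (west): (row=2, col=1) -> (row=2, col=0)
Final: (row=2, col=0)

Answer: Final position: (row=2, col=0)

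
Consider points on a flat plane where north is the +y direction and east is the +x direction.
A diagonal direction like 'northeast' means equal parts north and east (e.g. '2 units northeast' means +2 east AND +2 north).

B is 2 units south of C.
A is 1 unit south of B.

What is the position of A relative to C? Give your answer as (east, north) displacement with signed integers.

Answer: A is at (east=0, north=-3) relative to C.

Derivation:
Place C at the origin (east=0, north=0).
  B is 2 units south of C: delta (east=+0, north=-2); B at (east=0, north=-2).
  A is 1 unit south of B: delta (east=+0, north=-1); A at (east=0, north=-3).
Therefore A relative to C: (east=0, north=-3).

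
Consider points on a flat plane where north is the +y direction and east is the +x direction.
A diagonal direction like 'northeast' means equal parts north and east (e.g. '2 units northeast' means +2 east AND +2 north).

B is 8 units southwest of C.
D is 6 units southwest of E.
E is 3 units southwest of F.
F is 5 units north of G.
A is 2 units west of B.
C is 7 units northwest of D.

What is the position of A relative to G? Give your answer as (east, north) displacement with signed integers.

Answer: A is at (east=-26, north=-5) relative to G.

Derivation:
Place G at the origin (east=0, north=0).
  F is 5 units north of G: delta (east=+0, north=+5); F at (east=0, north=5).
  E is 3 units southwest of F: delta (east=-3, north=-3); E at (east=-3, north=2).
  D is 6 units southwest of E: delta (east=-6, north=-6); D at (east=-9, north=-4).
  C is 7 units northwest of D: delta (east=-7, north=+7); C at (east=-16, north=3).
  B is 8 units southwest of C: delta (east=-8, north=-8); B at (east=-24, north=-5).
  A is 2 units west of B: delta (east=-2, north=+0); A at (east=-26, north=-5).
Therefore A relative to G: (east=-26, north=-5).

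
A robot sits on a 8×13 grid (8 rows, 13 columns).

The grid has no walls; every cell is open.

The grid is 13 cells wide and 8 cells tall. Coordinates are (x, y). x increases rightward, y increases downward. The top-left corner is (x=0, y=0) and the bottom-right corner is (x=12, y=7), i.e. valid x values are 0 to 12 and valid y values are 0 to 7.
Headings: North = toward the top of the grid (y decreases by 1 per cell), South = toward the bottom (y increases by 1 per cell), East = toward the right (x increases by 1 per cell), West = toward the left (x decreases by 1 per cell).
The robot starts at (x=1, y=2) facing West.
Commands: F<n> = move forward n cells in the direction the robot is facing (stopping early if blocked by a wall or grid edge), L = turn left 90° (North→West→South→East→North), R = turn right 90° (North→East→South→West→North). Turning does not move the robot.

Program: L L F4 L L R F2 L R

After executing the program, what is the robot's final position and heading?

Start: (x=1, y=2), facing West
  L: turn left, now facing South
  L: turn left, now facing East
  F4: move forward 4, now at (x=5, y=2)
  L: turn left, now facing North
  L: turn left, now facing West
  R: turn right, now facing North
  F2: move forward 2, now at (x=5, y=0)
  L: turn left, now facing West
  R: turn right, now facing North
Final: (x=5, y=0), facing North

Answer: Final position: (x=5, y=0), facing North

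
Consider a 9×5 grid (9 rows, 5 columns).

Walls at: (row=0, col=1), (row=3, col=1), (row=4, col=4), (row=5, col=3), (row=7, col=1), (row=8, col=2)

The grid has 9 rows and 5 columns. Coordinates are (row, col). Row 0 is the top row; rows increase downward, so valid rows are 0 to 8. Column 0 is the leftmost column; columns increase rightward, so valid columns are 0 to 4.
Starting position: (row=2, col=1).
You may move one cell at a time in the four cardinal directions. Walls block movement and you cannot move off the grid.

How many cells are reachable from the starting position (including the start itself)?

Answer: Reachable cells: 39

Derivation:
BFS flood-fill from (row=2, col=1):
  Distance 0: (row=2, col=1)
  Distance 1: (row=1, col=1), (row=2, col=0), (row=2, col=2)
  Distance 2: (row=1, col=0), (row=1, col=2), (row=2, col=3), (row=3, col=0), (row=3, col=2)
  Distance 3: (row=0, col=0), (row=0, col=2), (row=1, col=3), (row=2, col=4), (row=3, col=3), (row=4, col=0), (row=4, col=2)
  Distance 4: (row=0, col=3), (row=1, col=4), (row=3, col=4), (row=4, col=1), (row=4, col=3), (row=5, col=0), (row=5, col=2)
  Distance 5: (row=0, col=4), (row=5, col=1), (row=6, col=0), (row=6, col=2)
  Distance 6: (row=6, col=1), (row=6, col=3), (row=7, col=0), (row=7, col=2)
  Distance 7: (row=6, col=4), (row=7, col=3), (row=8, col=0)
  Distance 8: (row=5, col=4), (row=7, col=4), (row=8, col=1), (row=8, col=3)
  Distance 9: (row=8, col=4)
Total reachable: 39 (grid has 39 open cells total)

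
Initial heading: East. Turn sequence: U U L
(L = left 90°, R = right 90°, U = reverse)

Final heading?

Start: East
  U (U-turn (180°)) -> West
  U (U-turn (180°)) -> East
  L (left (90° counter-clockwise)) -> North
Final: North

Answer: Final heading: North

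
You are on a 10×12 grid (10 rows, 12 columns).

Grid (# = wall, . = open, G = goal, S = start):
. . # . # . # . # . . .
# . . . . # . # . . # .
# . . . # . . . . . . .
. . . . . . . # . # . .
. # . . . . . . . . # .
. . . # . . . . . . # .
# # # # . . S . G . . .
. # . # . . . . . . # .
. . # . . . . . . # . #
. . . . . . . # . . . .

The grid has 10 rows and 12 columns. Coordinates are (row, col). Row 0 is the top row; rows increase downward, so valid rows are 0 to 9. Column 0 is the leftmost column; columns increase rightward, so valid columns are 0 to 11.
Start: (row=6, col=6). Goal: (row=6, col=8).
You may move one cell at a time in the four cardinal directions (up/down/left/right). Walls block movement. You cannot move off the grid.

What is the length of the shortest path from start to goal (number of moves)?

Answer: Shortest path length: 2

Derivation:
BFS from (row=6, col=6) until reaching (row=6, col=8):
  Distance 0: (row=6, col=6)
  Distance 1: (row=5, col=6), (row=6, col=5), (row=6, col=7), (row=7, col=6)
  Distance 2: (row=4, col=6), (row=5, col=5), (row=5, col=7), (row=6, col=4), (row=6, col=8), (row=7, col=5), (row=7, col=7), (row=8, col=6)  <- goal reached here
One shortest path (2 moves): (row=6, col=6) -> (row=6, col=7) -> (row=6, col=8)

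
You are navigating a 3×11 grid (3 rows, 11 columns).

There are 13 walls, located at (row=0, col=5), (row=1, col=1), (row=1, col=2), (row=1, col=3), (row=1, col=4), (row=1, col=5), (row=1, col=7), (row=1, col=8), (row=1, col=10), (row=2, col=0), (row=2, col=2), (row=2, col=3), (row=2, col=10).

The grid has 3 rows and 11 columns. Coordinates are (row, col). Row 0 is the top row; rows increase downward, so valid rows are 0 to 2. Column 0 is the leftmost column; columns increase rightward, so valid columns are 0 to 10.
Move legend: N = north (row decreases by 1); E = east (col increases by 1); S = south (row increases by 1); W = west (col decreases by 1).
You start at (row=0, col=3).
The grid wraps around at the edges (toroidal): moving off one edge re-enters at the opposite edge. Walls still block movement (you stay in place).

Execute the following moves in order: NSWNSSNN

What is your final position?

Answer: Final position: (row=0, col=2)

Derivation:
Start: (row=0, col=3)
  N (north): blocked, stay at (row=0, col=3)
  S (south): blocked, stay at (row=0, col=3)
  W (west): (row=0, col=3) -> (row=0, col=2)
  N (north): blocked, stay at (row=0, col=2)
  S (south): blocked, stay at (row=0, col=2)
  S (south): blocked, stay at (row=0, col=2)
  N (north): blocked, stay at (row=0, col=2)
  N (north): blocked, stay at (row=0, col=2)
Final: (row=0, col=2)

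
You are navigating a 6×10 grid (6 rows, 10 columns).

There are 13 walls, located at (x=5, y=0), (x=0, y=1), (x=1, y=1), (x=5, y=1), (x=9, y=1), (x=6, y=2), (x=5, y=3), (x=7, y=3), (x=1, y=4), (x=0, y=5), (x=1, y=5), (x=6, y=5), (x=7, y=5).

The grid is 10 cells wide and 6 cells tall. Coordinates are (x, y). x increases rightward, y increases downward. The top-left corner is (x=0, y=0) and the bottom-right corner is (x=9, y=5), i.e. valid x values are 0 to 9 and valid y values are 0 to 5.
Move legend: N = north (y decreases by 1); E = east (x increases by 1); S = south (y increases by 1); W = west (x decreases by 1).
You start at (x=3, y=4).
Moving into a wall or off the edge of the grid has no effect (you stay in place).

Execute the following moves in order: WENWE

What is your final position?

Start: (x=3, y=4)
  W (west): (x=3, y=4) -> (x=2, y=4)
  E (east): (x=2, y=4) -> (x=3, y=4)
  N (north): (x=3, y=4) -> (x=3, y=3)
  W (west): (x=3, y=3) -> (x=2, y=3)
  E (east): (x=2, y=3) -> (x=3, y=3)
Final: (x=3, y=3)

Answer: Final position: (x=3, y=3)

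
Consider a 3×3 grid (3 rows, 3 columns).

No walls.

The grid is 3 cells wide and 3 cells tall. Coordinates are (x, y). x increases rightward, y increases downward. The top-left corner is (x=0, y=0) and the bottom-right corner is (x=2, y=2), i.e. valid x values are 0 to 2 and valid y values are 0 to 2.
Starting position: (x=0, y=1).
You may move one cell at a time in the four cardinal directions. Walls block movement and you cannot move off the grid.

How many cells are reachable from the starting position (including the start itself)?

Answer: Reachable cells: 9

Derivation:
BFS flood-fill from (x=0, y=1):
  Distance 0: (x=0, y=1)
  Distance 1: (x=0, y=0), (x=1, y=1), (x=0, y=2)
  Distance 2: (x=1, y=0), (x=2, y=1), (x=1, y=2)
  Distance 3: (x=2, y=0), (x=2, y=2)
Total reachable: 9 (grid has 9 open cells total)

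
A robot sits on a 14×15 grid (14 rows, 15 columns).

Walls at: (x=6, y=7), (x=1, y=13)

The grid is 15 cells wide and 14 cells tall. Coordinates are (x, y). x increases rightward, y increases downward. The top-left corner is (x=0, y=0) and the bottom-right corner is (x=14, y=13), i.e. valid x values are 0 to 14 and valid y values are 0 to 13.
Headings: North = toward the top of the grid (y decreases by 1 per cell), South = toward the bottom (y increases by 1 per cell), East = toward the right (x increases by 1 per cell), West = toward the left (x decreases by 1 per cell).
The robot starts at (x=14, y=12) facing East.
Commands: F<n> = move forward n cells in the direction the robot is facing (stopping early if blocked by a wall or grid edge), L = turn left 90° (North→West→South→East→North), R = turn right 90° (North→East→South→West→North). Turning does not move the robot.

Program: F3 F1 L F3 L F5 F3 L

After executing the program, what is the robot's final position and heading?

Answer: Final position: (x=6, y=9), facing South

Derivation:
Start: (x=14, y=12), facing East
  F3: move forward 0/3 (blocked), now at (x=14, y=12)
  F1: move forward 0/1 (blocked), now at (x=14, y=12)
  L: turn left, now facing North
  F3: move forward 3, now at (x=14, y=9)
  L: turn left, now facing West
  F5: move forward 5, now at (x=9, y=9)
  F3: move forward 3, now at (x=6, y=9)
  L: turn left, now facing South
Final: (x=6, y=9), facing South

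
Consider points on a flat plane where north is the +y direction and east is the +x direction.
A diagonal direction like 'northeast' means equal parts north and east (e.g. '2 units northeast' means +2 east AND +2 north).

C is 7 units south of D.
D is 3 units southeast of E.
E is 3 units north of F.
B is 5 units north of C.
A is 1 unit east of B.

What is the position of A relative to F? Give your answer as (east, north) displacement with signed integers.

Answer: A is at (east=4, north=-2) relative to F.

Derivation:
Place F at the origin (east=0, north=0).
  E is 3 units north of F: delta (east=+0, north=+3); E at (east=0, north=3).
  D is 3 units southeast of E: delta (east=+3, north=-3); D at (east=3, north=0).
  C is 7 units south of D: delta (east=+0, north=-7); C at (east=3, north=-7).
  B is 5 units north of C: delta (east=+0, north=+5); B at (east=3, north=-2).
  A is 1 unit east of B: delta (east=+1, north=+0); A at (east=4, north=-2).
Therefore A relative to F: (east=4, north=-2).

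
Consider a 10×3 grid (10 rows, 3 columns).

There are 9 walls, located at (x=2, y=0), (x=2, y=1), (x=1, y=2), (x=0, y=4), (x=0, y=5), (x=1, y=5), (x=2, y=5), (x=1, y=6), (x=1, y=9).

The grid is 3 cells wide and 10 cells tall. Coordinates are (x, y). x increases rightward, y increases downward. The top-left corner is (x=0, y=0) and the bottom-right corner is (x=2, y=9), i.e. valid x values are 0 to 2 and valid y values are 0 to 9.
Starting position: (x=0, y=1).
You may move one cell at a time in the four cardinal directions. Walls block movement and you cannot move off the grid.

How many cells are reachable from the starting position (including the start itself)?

Answer: Reachable cells: 11

Derivation:
BFS flood-fill from (x=0, y=1):
  Distance 0: (x=0, y=1)
  Distance 1: (x=0, y=0), (x=1, y=1), (x=0, y=2)
  Distance 2: (x=1, y=0), (x=0, y=3)
  Distance 3: (x=1, y=3)
  Distance 4: (x=2, y=3), (x=1, y=4)
  Distance 5: (x=2, y=2), (x=2, y=4)
Total reachable: 11 (grid has 21 open cells total)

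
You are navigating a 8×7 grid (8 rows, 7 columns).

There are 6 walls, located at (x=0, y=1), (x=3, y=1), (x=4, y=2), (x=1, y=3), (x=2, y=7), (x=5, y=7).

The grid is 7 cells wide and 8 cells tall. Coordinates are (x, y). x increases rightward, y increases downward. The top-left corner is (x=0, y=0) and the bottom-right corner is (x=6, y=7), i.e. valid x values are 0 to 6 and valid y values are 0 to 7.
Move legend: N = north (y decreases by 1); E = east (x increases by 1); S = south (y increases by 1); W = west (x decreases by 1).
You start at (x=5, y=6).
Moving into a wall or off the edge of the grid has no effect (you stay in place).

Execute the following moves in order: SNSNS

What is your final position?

Start: (x=5, y=6)
  S (south): blocked, stay at (x=5, y=6)
  N (north): (x=5, y=6) -> (x=5, y=5)
  S (south): (x=5, y=5) -> (x=5, y=6)
  N (north): (x=5, y=6) -> (x=5, y=5)
  S (south): (x=5, y=5) -> (x=5, y=6)
Final: (x=5, y=6)

Answer: Final position: (x=5, y=6)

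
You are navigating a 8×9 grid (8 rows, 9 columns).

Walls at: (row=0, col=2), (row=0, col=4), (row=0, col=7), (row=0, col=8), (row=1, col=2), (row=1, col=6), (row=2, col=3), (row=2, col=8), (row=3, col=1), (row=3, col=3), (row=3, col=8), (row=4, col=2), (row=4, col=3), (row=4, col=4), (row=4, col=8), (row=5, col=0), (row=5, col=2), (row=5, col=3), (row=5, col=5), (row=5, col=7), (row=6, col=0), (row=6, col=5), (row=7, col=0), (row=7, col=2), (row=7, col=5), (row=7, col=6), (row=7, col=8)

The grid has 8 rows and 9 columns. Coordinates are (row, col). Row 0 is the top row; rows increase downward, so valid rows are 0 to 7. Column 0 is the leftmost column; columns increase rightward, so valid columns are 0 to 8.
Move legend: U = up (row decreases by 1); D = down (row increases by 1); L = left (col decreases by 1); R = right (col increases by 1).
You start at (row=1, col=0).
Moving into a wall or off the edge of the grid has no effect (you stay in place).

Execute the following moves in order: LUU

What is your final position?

Answer: Final position: (row=0, col=0)

Derivation:
Start: (row=1, col=0)
  L (left): blocked, stay at (row=1, col=0)
  U (up): (row=1, col=0) -> (row=0, col=0)
  U (up): blocked, stay at (row=0, col=0)
Final: (row=0, col=0)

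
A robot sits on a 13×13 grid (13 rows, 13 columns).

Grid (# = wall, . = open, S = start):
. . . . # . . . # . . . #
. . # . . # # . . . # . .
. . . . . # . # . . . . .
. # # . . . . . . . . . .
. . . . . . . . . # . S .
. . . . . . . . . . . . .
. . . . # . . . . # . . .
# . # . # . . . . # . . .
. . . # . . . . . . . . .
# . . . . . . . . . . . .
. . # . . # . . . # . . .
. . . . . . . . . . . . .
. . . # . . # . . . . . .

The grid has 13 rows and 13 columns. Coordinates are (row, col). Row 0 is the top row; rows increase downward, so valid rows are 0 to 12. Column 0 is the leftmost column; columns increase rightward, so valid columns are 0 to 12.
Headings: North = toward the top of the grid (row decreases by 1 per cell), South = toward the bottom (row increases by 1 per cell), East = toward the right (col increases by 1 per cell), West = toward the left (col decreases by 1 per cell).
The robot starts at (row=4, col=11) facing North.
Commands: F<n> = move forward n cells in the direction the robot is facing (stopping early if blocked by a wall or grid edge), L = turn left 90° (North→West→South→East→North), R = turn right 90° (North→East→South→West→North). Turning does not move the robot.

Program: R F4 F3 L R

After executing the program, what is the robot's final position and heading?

Start: (row=4, col=11), facing North
  R: turn right, now facing East
  F4: move forward 1/4 (blocked), now at (row=4, col=12)
  F3: move forward 0/3 (blocked), now at (row=4, col=12)
  L: turn left, now facing North
  R: turn right, now facing East
Final: (row=4, col=12), facing East

Answer: Final position: (row=4, col=12), facing East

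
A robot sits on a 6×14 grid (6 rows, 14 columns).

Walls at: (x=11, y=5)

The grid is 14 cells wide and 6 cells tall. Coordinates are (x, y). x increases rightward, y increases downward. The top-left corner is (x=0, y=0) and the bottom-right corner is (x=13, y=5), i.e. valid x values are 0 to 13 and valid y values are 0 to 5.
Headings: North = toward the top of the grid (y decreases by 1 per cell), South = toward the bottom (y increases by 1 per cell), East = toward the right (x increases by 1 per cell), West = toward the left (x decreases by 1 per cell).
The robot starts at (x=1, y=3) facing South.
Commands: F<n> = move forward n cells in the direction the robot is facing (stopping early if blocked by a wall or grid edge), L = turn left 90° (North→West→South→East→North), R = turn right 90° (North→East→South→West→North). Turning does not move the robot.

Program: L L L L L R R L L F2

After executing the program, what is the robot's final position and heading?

Answer: Final position: (x=3, y=3), facing East

Derivation:
Start: (x=1, y=3), facing South
  L: turn left, now facing East
  L: turn left, now facing North
  L: turn left, now facing West
  L: turn left, now facing South
  L: turn left, now facing East
  R: turn right, now facing South
  R: turn right, now facing West
  L: turn left, now facing South
  L: turn left, now facing East
  F2: move forward 2, now at (x=3, y=3)
Final: (x=3, y=3), facing East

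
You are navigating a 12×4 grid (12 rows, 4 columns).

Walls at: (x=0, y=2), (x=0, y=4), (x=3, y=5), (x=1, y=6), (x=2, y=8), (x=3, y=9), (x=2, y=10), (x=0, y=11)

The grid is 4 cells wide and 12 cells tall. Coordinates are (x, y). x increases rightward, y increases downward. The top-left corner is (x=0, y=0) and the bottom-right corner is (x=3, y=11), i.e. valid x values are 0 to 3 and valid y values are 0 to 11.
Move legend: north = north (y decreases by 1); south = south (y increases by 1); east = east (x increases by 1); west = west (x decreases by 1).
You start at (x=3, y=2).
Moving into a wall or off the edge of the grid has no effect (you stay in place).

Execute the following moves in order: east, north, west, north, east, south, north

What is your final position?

Start: (x=3, y=2)
  east (east): blocked, stay at (x=3, y=2)
  north (north): (x=3, y=2) -> (x=3, y=1)
  west (west): (x=3, y=1) -> (x=2, y=1)
  north (north): (x=2, y=1) -> (x=2, y=0)
  east (east): (x=2, y=0) -> (x=3, y=0)
  south (south): (x=3, y=0) -> (x=3, y=1)
  north (north): (x=3, y=1) -> (x=3, y=0)
Final: (x=3, y=0)

Answer: Final position: (x=3, y=0)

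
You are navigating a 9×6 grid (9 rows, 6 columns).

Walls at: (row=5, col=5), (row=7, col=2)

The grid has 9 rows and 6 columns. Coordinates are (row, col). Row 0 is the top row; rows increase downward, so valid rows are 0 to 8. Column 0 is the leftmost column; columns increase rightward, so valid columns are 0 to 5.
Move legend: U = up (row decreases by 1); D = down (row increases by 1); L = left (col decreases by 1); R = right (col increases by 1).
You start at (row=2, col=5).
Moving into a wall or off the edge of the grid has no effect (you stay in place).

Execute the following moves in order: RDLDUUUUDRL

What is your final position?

Answer: Final position: (row=1, col=4)

Derivation:
Start: (row=2, col=5)
  R (right): blocked, stay at (row=2, col=5)
  D (down): (row=2, col=5) -> (row=3, col=5)
  L (left): (row=3, col=5) -> (row=3, col=4)
  D (down): (row=3, col=4) -> (row=4, col=4)
  U (up): (row=4, col=4) -> (row=3, col=4)
  U (up): (row=3, col=4) -> (row=2, col=4)
  U (up): (row=2, col=4) -> (row=1, col=4)
  U (up): (row=1, col=4) -> (row=0, col=4)
  D (down): (row=0, col=4) -> (row=1, col=4)
  R (right): (row=1, col=4) -> (row=1, col=5)
  L (left): (row=1, col=5) -> (row=1, col=4)
Final: (row=1, col=4)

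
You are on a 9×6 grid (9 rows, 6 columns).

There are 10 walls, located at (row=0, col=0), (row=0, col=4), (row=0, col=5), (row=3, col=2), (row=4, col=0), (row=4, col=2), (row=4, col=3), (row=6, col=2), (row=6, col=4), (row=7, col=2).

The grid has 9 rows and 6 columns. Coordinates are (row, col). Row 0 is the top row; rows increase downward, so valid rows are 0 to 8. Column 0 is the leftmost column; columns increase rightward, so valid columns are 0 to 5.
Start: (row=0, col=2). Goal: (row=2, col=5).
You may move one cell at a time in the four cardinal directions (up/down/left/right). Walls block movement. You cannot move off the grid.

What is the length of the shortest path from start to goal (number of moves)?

BFS from (row=0, col=2) until reaching (row=2, col=5):
  Distance 0: (row=0, col=2)
  Distance 1: (row=0, col=1), (row=0, col=3), (row=1, col=2)
  Distance 2: (row=1, col=1), (row=1, col=3), (row=2, col=2)
  Distance 3: (row=1, col=0), (row=1, col=4), (row=2, col=1), (row=2, col=3)
  Distance 4: (row=1, col=5), (row=2, col=0), (row=2, col=4), (row=3, col=1), (row=3, col=3)
  Distance 5: (row=2, col=5), (row=3, col=0), (row=3, col=4), (row=4, col=1)  <- goal reached here
One shortest path (5 moves): (row=0, col=2) -> (row=0, col=3) -> (row=1, col=3) -> (row=1, col=4) -> (row=1, col=5) -> (row=2, col=5)

Answer: Shortest path length: 5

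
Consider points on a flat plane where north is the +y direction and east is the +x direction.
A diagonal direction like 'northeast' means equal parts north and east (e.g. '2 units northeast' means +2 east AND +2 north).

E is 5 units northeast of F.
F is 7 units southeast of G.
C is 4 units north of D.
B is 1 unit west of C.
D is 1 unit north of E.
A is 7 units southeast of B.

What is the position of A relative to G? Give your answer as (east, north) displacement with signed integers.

Place G at the origin (east=0, north=0).
  F is 7 units southeast of G: delta (east=+7, north=-7); F at (east=7, north=-7).
  E is 5 units northeast of F: delta (east=+5, north=+5); E at (east=12, north=-2).
  D is 1 unit north of E: delta (east=+0, north=+1); D at (east=12, north=-1).
  C is 4 units north of D: delta (east=+0, north=+4); C at (east=12, north=3).
  B is 1 unit west of C: delta (east=-1, north=+0); B at (east=11, north=3).
  A is 7 units southeast of B: delta (east=+7, north=-7); A at (east=18, north=-4).
Therefore A relative to G: (east=18, north=-4).

Answer: A is at (east=18, north=-4) relative to G.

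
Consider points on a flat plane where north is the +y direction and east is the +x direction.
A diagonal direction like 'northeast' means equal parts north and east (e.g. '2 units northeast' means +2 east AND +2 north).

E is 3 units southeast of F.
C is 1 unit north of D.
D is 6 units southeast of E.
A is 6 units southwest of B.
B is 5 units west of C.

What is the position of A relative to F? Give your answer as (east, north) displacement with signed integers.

Answer: A is at (east=-2, north=-14) relative to F.

Derivation:
Place F at the origin (east=0, north=0).
  E is 3 units southeast of F: delta (east=+3, north=-3); E at (east=3, north=-3).
  D is 6 units southeast of E: delta (east=+6, north=-6); D at (east=9, north=-9).
  C is 1 unit north of D: delta (east=+0, north=+1); C at (east=9, north=-8).
  B is 5 units west of C: delta (east=-5, north=+0); B at (east=4, north=-8).
  A is 6 units southwest of B: delta (east=-6, north=-6); A at (east=-2, north=-14).
Therefore A relative to F: (east=-2, north=-14).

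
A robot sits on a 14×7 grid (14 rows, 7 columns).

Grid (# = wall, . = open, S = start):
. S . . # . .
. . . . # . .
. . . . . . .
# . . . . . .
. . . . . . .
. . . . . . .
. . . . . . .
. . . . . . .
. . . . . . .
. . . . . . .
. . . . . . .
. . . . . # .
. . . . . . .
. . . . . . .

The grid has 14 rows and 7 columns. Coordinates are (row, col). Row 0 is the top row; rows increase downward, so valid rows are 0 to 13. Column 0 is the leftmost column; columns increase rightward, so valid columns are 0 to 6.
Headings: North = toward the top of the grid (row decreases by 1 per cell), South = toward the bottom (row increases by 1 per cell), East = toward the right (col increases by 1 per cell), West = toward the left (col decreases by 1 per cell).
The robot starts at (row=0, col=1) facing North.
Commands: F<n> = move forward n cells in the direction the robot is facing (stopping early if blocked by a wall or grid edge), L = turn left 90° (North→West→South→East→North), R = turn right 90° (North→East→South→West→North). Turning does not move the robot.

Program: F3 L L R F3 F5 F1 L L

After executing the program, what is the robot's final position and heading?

Start: (row=0, col=1), facing North
  F3: move forward 0/3 (blocked), now at (row=0, col=1)
  L: turn left, now facing West
  L: turn left, now facing South
  R: turn right, now facing West
  F3: move forward 1/3 (blocked), now at (row=0, col=0)
  F5: move forward 0/5 (blocked), now at (row=0, col=0)
  F1: move forward 0/1 (blocked), now at (row=0, col=0)
  L: turn left, now facing South
  L: turn left, now facing East
Final: (row=0, col=0), facing East

Answer: Final position: (row=0, col=0), facing East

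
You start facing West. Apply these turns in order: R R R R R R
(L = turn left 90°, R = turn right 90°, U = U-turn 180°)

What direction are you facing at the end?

Answer: Final heading: East

Derivation:
Start: West
  R (right (90° clockwise)) -> North
  R (right (90° clockwise)) -> East
  R (right (90° clockwise)) -> South
  R (right (90° clockwise)) -> West
  R (right (90° clockwise)) -> North
  R (right (90° clockwise)) -> East
Final: East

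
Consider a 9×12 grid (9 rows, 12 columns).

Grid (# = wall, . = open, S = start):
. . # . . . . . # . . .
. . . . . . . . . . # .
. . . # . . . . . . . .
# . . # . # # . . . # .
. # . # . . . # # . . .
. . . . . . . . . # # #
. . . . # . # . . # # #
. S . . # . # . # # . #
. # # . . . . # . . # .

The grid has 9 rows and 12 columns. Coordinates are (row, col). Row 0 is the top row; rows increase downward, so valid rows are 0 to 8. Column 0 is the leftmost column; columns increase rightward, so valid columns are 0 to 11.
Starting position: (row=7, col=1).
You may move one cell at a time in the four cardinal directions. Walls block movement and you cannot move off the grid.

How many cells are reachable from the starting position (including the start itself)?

Answer: Reachable cells: 74

Derivation:
BFS flood-fill from (row=7, col=1):
  Distance 0: (row=7, col=1)
  Distance 1: (row=6, col=1), (row=7, col=0), (row=7, col=2)
  Distance 2: (row=5, col=1), (row=6, col=0), (row=6, col=2), (row=7, col=3), (row=8, col=0)
  Distance 3: (row=5, col=0), (row=5, col=2), (row=6, col=3), (row=8, col=3)
  Distance 4: (row=4, col=0), (row=4, col=2), (row=5, col=3), (row=8, col=4)
  Distance 5: (row=3, col=2), (row=5, col=4), (row=8, col=5)
  Distance 6: (row=2, col=2), (row=3, col=1), (row=4, col=4), (row=5, col=5), (row=7, col=5), (row=8, col=6)
  Distance 7: (row=1, col=2), (row=2, col=1), (row=3, col=4), (row=4, col=5), (row=5, col=6), (row=6, col=5)
  Distance 8: (row=1, col=1), (row=1, col=3), (row=2, col=0), (row=2, col=4), (row=4, col=6), (row=5, col=7)
  Distance 9: (row=0, col=1), (row=0, col=3), (row=1, col=0), (row=1, col=4), (row=2, col=5), (row=5, col=8), (row=6, col=7)
  Distance 10: (row=0, col=0), (row=0, col=4), (row=1, col=5), (row=2, col=6), (row=6, col=8), (row=7, col=7)
  Distance 11: (row=0, col=5), (row=1, col=6), (row=2, col=7)
  Distance 12: (row=0, col=6), (row=1, col=7), (row=2, col=8), (row=3, col=7)
  Distance 13: (row=0, col=7), (row=1, col=8), (row=2, col=9), (row=3, col=8)
  Distance 14: (row=1, col=9), (row=2, col=10), (row=3, col=9)
  Distance 15: (row=0, col=9), (row=2, col=11), (row=4, col=9)
  Distance 16: (row=0, col=10), (row=1, col=11), (row=3, col=11), (row=4, col=10)
  Distance 17: (row=0, col=11), (row=4, col=11)
Total reachable: 74 (grid has 78 open cells total)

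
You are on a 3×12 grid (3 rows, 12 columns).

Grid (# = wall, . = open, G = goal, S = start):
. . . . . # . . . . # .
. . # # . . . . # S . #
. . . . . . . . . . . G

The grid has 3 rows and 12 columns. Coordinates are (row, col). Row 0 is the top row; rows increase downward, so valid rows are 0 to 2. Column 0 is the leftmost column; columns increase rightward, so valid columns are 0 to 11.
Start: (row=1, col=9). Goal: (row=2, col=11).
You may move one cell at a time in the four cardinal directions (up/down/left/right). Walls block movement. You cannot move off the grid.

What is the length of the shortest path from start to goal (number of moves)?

BFS from (row=1, col=9) until reaching (row=2, col=11):
  Distance 0: (row=1, col=9)
  Distance 1: (row=0, col=9), (row=1, col=10), (row=2, col=9)
  Distance 2: (row=0, col=8), (row=2, col=8), (row=2, col=10)
  Distance 3: (row=0, col=7), (row=2, col=7), (row=2, col=11)  <- goal reached here
One shortest path (3 moves): (row=1, col=9) -> (row=1, col=10) -> (row=2, col=10) -> (row=2, col=11)

Answer: Shortest path length: 3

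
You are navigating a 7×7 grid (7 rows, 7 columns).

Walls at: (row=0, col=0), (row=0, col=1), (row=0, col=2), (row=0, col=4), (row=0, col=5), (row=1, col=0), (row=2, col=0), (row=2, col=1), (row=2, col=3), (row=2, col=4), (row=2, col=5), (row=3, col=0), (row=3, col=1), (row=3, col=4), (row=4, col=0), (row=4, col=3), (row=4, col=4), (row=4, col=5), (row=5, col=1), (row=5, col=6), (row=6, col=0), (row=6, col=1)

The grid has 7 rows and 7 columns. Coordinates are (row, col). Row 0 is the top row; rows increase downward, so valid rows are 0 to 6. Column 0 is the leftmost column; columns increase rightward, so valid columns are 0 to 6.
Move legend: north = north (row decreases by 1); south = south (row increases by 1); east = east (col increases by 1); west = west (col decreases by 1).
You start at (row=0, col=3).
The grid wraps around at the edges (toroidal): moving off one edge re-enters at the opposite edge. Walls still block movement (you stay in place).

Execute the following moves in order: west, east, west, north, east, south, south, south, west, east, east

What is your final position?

Start: (row=0, col=3)
  west (west): blocked, stay at (row=0, col=3)
  east (east): blocked, stay at (row=0, col=3)
  west (west): blocked, stay at (row=0, col=3)
  north (north): (row=0, col=3) -> (row=6, col=3)
  east (east): (row=6, col=3) -> (row=6, col=4)
  [×3]south (south): blocked, stay at (row=6, col=4)
  west (west): (row=6, col=4) -> (row=6, col=3)
  east (east): (row=6, col=3) -> (row=6, col=4)
  east (east): (row=6, col=4) -> (row=6, col=5)
Final: (row=6, col=5)

Answer: Final position: (row=6, col=5)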